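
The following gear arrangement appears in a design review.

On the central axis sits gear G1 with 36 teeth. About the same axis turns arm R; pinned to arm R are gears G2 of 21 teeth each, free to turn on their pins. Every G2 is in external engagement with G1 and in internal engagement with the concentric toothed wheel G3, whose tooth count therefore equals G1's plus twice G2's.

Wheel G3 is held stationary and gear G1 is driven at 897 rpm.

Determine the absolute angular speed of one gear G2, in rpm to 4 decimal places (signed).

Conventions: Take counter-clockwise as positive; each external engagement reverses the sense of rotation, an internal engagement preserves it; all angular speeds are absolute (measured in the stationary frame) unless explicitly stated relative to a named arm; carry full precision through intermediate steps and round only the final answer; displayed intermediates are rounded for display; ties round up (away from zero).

topology: planetary set — G1 36T / G2 21T / G3 78T, arm = carrier (Willis)
normalise by the input: solve with ω_sun = 1, then scale by 897 rpm
ring teeth: 36 + 2·21 = 78
36(ω_sun−ω_arm) = −78(ω_ring−ω_arm),  ω_ring = 0, ω_sun = 1
36(1−ω_arm) = −78(0−ω_arm)  ⇒  114·ω_arm = 36  ⇒  ω_arm = 6/19
sun–planet mesh: 36·(1−6/19) = −21·(ω_p−ω_arm)  ⇒  ω_p−ω_arm = -156/133
ω_p = 6/19 − 156/133 = -6/7
scale: ω_p = -6/7 × 897 rpm = -768.8571 rpm

-768.8571 rpm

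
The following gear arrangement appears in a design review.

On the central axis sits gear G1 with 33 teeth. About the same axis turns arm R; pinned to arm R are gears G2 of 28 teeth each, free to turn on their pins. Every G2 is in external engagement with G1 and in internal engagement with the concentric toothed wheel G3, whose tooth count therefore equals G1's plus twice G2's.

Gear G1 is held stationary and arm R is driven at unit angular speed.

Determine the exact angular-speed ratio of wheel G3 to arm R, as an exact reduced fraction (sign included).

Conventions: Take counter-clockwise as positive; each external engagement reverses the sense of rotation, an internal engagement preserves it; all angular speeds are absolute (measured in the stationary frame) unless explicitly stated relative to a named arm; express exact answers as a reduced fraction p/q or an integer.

recognized (axles ride arm R): planetary set, 33/28/89 teeth
ring teeth: 33 + 2·28 = 89
33(ω_sun−ω_arm) = −89(ω_ring−ω_arm),  ω_sun = 0, ω_arm = 1
ω_ring = 1 − (33/89)(0−1) = 122/89
ω_out/ω_in = 122/89

122/89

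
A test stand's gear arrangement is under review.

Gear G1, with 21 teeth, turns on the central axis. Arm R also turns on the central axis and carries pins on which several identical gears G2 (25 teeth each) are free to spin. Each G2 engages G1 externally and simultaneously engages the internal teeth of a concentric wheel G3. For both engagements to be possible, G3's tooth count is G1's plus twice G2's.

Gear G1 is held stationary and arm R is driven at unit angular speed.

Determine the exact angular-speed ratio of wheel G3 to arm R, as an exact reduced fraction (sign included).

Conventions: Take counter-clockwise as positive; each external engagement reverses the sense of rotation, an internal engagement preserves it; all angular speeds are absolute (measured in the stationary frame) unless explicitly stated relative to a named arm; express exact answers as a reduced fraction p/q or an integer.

92/71

class = planetary set [G3 = 21+2·25 = 71; Willis about the carrier]
ring teeth: 21 + 2·25 = 71
21(ω_sun−ω_arm) = −71(ω_ring−ω_arm),  ω_sun = 0, ω_arm = 1
ω_ring = 1 − (21/71)(0−1) = 92/71
ω_out/ω_in = 92/71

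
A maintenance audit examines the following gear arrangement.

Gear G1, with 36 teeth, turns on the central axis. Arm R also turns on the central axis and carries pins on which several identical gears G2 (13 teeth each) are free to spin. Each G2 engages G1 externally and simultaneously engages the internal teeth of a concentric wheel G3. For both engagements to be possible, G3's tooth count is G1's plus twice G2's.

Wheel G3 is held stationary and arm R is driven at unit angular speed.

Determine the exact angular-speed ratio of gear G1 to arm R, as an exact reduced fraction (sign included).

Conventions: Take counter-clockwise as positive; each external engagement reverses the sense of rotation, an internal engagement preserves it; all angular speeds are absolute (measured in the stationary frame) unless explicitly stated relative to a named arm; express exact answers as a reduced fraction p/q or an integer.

49/18

recognized (axles ride arm R): planetary set, 36/13/62 teeth
ring teeth: 36 + 2·13 = 62
36(ω_sun−ω_arm) = −62(ω_ring−ω_arm),  ω_ring = 0, ω_arm = 1
ω_sun = 1 − (62/36)(0−1) = 49/18
ω_out/ω_in = 49/18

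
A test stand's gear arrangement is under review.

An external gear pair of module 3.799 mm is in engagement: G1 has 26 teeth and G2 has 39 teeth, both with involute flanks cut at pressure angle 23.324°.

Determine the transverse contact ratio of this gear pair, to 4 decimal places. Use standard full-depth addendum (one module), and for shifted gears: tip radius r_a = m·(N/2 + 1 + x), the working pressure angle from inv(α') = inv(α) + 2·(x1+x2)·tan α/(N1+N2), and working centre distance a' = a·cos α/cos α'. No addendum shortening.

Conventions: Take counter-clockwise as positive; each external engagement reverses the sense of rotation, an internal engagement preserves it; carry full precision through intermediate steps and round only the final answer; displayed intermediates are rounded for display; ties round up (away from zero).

topology: single-mesh involute geometry — m = 3.799, 26T/39T pair
base radii: r_b1 = 45.351125, r_b2 = 68.026687
tip radii: r_a1 = 53.186000, r_a2 = 77.879500
no profile shift: α' = α, a' = a
action lengths: √(r_a1²−r_b1²) = 27.785357, √(r_a2²−r_b2²) = 37.915516
base pitch p_b = π·m·cos α = 10.959597
CR = (27.785357 + 37.915516 − 123.467500·sin 23.32400°)/10.959597 = 1.534396
contact ratio ≈ 1.5344

1.5344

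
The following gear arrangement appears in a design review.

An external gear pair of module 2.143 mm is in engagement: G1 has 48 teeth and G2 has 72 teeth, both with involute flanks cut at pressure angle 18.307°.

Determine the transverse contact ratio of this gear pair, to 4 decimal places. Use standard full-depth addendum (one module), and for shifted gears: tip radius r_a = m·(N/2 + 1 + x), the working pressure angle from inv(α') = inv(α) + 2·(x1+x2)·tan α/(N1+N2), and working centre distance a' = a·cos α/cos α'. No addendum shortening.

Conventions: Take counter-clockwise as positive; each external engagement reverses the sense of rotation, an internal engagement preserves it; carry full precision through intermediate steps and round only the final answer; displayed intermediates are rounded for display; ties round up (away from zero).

recognized (one external pair, fixed centres): single-mesh tooth geometry, m = 2.143, N1 = 48, N2 = 72
base radii: r_b1 = 48.828878, r_b2 = 73.243317
tip radii: r_a1 = 53.575000, r_a2 = 79.291000
no profile shift: α' = α, a' = a
action lengths: √(r_a1²−r_b1²) = 22.045891, √(r_a2²−r_b2²) = 30.372343
base pitch p_b = π·m·cos α = 6.391685
CR = (22.045891 + 30.372343 − 128.580000·sin 18.30700°)/6.391685 = 1.882159
contact ratio ≈ 1.8822

1.8822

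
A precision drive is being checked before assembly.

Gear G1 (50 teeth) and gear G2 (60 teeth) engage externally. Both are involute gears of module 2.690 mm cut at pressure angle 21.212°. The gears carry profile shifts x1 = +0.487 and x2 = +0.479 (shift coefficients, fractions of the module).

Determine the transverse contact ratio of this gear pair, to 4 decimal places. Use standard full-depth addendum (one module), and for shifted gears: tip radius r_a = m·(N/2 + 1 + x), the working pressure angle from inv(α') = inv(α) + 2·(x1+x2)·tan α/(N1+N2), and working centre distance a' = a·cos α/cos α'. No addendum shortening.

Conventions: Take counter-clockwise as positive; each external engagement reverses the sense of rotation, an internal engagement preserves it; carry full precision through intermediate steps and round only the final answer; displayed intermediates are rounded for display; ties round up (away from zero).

1.6122

class = single-mesh tooth geometry [involute pair 50T × 60T, m = 2.690]
base radii: r_b1 = 62.693681, r_b2 = 75.232417
tip radii: r_a1 = 71.250030, r_a2 = 84.678510
inv(α') = inv(21.212°) + 2·(+0.487+0.479)·tan α/(50+60) = 0.02471288  ⇒  α' = 23.51601°
a' = a·cos α / cos α' = 147.9500·cos 21.212°/cos 23.51601° = 150.418572
action lengths: √(r_a1²−r_b1²) = 33.853643, √(r_a2²−r_b2²) = 38.865582
base pitch p_b = π·m·cos α = 7.878320
CR = (33.853643 + 38.865582 − 150.418572·sin 23.51601°)/7.878320 = 1.612197
contact ratio ≈ 1.6122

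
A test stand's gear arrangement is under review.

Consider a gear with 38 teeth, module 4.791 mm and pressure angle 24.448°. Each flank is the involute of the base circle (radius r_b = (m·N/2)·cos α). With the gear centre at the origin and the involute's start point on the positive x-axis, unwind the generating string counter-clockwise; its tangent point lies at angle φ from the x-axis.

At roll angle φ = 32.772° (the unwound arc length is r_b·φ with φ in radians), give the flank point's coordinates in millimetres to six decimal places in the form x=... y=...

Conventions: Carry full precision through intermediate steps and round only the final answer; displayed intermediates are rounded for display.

class = single-mesh tooth geometry [base-circle involute, m = 4.791, 38T]
pitch radius r_p = m·N/2 = 4.791·38/2 = 91.029000
base radius r_b = r_p·cos α = 91.029000·cos 24.448° = 82.867090
roll angle φ = 32.772° = 0.57197930 rad
x = r_b·(cos φ + φ·sin φ) = 95.333791
y = r_b·(sin φ − φ·cos φ) = 5.001800

x=95.333791 y=5.001800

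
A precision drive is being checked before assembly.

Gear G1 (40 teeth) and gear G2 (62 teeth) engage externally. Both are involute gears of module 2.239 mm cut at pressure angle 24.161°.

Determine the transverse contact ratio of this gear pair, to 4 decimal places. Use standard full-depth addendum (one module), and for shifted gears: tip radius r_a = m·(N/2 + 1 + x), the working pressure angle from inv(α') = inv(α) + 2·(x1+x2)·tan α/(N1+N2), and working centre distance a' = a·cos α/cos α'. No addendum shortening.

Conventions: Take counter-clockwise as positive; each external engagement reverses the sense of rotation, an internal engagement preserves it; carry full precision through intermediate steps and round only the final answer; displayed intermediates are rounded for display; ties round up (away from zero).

recognized (one external pair, fixed centres): single-mesh tooth geometry, m = 2.239, N1 = 40, N2 = 62
base radii: r_b1 = 40.857224, r_b2 = 63.328697
tip radii: r_a1 = 47.019000, r_a2 = 71.648000
no profile shift: α' = α, a' = a
action lengths: √(r_a1²−r_b1²) = 23.269585, √(r_a2²−r_b2²) = 33.509879
base pitch p_b = π·m·cos α = 6.417838
CR = (23.269585 + 33.509879 − 114.189000·sin 24.16100°)/6.417838 = 1.564650
contact ratio ≈ 1.5646

1.5646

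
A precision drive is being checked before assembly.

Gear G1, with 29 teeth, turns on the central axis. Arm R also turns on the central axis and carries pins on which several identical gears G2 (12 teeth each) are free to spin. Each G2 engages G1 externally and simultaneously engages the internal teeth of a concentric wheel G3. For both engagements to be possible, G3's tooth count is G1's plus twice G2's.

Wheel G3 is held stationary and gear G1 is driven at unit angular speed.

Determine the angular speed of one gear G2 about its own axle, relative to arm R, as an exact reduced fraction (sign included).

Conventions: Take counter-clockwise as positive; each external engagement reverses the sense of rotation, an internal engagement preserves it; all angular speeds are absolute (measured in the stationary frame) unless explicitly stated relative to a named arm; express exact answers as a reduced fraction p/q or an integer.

-1537/984

class = planetary set [G3 = 29+2·12 = 53; Willis about the carrier]
ring teeth: 29 + 2·12 = 53
29(ω_sun−ω_arm) = −53(ω_ring−ω_arm),  ω_ring = 0, ω_sun = 1
29(1−ω_arm) = −53(0−ω_arm)  ⇒  82·ω_arm = 29  ⇒  ω_arm = 29/82
sun–planet mesh: 29·(1−29/82) = −12·(ω_p−ω_arm)  ⇒  ω_p−ω_arm = -1537/984
exact speed ratio = -1537/984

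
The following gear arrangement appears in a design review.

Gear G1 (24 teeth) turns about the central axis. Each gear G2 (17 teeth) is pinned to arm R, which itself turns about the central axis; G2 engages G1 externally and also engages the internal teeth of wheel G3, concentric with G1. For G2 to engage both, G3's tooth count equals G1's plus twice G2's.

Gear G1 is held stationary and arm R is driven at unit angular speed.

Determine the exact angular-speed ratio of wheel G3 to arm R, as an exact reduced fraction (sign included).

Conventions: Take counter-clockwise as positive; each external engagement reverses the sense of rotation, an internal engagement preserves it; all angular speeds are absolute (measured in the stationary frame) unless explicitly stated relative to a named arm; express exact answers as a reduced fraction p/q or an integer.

41/29

class = planetary set [G3 = 24+2·17 = 58; Willis about the carrier]
ring teeth: 24 + 2·17 = 58
24(ω_sun−ω_arm) = −58(ω_ring−ω_arm),  ω_sun = 0, ω_arm = 1
ω_ring = 1 − (24/58)(0−1) = 41/29
ω_out/ω_in = 41/29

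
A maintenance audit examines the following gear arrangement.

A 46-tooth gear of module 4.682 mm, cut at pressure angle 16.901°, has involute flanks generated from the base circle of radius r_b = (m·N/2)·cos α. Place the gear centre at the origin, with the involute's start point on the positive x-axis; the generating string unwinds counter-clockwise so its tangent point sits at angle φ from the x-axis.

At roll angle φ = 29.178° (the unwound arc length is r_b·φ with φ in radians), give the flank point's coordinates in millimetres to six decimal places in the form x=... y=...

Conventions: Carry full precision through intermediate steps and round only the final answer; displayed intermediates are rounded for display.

x=115.541484 y=4.419333

topology: single-mesh involute geometry — m = 4.682, N = 46
pitch radius r_p = m·N/2 = 4.682·46/2 = 107.686000
base radius r_b = r_p·cos α = 107.686000·cos 16.901° = 103.034881
roll angle φ = 29.178° = 0.50925217 rad
x = r_b·(cos φ + φ·sin φ) = 115.541484
y = r_b·(sin φ − φ·cos φ) = 4.419333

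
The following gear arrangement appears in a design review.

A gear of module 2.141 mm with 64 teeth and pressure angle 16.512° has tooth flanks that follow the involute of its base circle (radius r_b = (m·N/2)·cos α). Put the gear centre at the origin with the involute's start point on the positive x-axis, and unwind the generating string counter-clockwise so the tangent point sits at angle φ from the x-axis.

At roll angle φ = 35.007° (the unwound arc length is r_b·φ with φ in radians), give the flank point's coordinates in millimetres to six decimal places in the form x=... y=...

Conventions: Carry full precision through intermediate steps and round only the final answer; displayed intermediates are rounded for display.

class = single-mesh tooth geometry [base-circle involute, m = 2.141, 64T]
pitch radius r_p = m·N/2 = 2.141·64/2 = 68.512000
base radius r_b = r_p·cos α = 68.512000·cos 16.512° = 65.686581
roll angle φ = 35.007° = 0.61098741 rad
x = r_b·(cos φ + φ·sin φ) = 76.826440
y = r_b·(sin φ − φ·cos φ) = 4.810080

x=76.826440 y=4.810080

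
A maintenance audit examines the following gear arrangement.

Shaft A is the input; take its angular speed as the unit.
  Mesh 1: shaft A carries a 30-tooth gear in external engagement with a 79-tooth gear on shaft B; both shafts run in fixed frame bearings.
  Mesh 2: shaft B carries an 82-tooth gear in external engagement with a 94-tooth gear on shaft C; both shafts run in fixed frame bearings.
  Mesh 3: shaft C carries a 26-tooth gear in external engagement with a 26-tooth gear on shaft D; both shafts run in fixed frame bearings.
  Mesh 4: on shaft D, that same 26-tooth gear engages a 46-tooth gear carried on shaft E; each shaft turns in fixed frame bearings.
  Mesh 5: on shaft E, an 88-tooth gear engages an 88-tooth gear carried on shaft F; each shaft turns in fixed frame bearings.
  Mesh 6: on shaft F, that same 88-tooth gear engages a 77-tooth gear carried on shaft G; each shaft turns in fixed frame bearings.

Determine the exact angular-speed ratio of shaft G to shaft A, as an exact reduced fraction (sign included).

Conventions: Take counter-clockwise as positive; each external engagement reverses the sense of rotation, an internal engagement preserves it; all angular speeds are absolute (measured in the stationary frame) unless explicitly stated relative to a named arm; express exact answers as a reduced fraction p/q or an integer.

class = fixed-axis compound train [6 meshes; 6 ratios multiply, 6 sense flips]
mesh 1 [30T→79T]: running ratio 30/79, sense −
mesh 2 [82T→94T]: running ratio 1230/3713, sense +
mesh 3 [26T→26T]: running ratio 1230/3713, sense −
mesh 4 [26T→46T]: running ratio 15990/85399, sense +
mesh 5 [88T→88T]: running ratio 15990/85399, sense −
mesh 6 [88T→77T]: running ratio 127920/597793, sense +
ω_out/ω_in = 127920/597793

127920/597793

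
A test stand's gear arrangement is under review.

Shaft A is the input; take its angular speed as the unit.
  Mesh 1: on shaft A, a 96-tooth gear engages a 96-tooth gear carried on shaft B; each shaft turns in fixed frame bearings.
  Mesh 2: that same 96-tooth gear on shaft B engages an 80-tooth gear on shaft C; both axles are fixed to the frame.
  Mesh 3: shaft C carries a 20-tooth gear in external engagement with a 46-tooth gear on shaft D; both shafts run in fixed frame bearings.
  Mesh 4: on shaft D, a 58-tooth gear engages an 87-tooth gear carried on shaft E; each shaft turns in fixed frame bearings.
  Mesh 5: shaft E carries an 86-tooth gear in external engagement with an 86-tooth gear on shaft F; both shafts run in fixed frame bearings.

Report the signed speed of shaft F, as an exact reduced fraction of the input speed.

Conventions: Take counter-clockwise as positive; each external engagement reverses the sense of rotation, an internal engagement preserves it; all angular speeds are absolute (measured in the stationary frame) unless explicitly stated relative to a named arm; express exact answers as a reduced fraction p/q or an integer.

5-mesh fixed-axis compound train (all bearings frame-fixed)
mesh 1 [96T→96T]: |ω|/ω_in = 1×96/96 = 1, sense flips to −
mesh 2 [96T→80T]: |ω|/ω_in = 1×96/80 = 6/5, sense flips to +
mesh 3 [20T→46T]: |ω|/ω_in = (6/5)×20/46 = 12/23, sense flips to −
mesh 4 [58T→87T]: |ω|/ω_in = (12/23)×58/87 = 8/23, sense flips to +
mesh 5 [86T→86T]: |ω|/ω_in = (8/23)×86/86 = 8/23, sense flips to −
signed output speed (× input speed) = -8/23

-8/23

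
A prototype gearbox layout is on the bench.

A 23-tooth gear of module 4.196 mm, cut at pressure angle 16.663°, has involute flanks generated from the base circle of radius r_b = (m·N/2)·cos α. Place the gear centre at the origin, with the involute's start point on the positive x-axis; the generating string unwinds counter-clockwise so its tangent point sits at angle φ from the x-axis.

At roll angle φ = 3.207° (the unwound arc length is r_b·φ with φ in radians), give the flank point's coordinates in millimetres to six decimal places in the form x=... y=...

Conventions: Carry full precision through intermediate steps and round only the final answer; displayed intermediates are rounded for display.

topology: single-mesh involute geometry — m = 4.196, N = 23
pitch radius r_p = m·N/2 = 4.196·23/2 = 48.254000
base radius r_b = r_p·cos α = 48.254000·cos 16.663° = 46.227711
roll angle φ = 3.207° = 0.05597271 rad
x = r_b·(cos φ + φ·sin φ) = 46.300069
y = r_b·(sin φ − φ·cos φ) = 0.002701

x=46.300069 y=0.002701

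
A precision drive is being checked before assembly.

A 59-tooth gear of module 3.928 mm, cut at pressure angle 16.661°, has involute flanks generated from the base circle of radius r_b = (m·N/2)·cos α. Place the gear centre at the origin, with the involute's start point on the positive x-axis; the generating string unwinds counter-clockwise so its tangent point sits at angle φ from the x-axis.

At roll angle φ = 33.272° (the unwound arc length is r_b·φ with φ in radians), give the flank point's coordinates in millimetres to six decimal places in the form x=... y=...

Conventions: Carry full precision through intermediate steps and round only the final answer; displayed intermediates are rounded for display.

single-mesh involute tooth geometry (59T wheel at module 3.928)
pitch radius r_p = m·N/2 = 3.928·59/2 = 115.876000
base radius r_b = r_p·cos α = 115.876000·cos 16.661° = 111.011279
roll angle φ = 33.272° = 0.58070595 rad
x = r_b·(cos φ + φ·sin φ) = 128.180189
y = r_b·(sin φ − φ·cos φ) = 7.004839

x=128.180189 y=7.004839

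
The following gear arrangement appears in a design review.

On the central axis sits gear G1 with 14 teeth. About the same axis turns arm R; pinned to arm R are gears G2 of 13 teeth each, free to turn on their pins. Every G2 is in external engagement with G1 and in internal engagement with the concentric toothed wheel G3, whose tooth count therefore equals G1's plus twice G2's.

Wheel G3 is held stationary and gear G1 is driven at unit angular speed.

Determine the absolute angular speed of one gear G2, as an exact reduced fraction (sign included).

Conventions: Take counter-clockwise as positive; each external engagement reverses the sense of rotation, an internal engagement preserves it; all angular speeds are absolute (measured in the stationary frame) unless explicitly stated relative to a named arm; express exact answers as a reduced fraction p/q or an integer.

topology: planetary set — G1 14T / G2 13T / G3 40T, arm = carrier (Willis)
ring teeth: 14 + 2·13 = 40
14(ω_sun−ω_arm) = −40(ω_ring−ω_arm),  ω_ring = 0, ω_sun = 1
14(1−ω_arm) = −40(0−ω_arm)  ⇒  54·ω_arm = 14  ⇒  ω_arm = 7/27
sun–planet mesh: 14·(1−7/27) = −13·(ω_p−ω_arm)  ⇒  ω_p−ω_arm = -280/351
ω_p = 7/27 − 280/351 = -7/13
exact speed ratio = -7/13

-7/13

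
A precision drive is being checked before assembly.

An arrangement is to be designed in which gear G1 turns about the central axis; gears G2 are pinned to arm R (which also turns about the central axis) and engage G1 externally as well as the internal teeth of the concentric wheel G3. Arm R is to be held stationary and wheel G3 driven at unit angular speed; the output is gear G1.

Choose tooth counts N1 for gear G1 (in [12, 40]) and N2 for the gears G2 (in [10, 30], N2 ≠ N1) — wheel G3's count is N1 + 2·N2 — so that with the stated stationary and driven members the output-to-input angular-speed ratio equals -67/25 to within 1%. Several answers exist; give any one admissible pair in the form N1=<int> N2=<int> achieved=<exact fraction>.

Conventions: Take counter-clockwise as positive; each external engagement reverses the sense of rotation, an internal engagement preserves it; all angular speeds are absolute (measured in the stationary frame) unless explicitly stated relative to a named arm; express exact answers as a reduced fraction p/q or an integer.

N1=25 N2=21 achieved=-67/25

topology: planetary set — design target -67/25, arm = carrier (Willis)
Willis with ω_arm = 0: ω_sun/ω_ring = −N3/N1; set equal to -67/25  ⇒  N3/N1 = −(-67/25) = 67/25
N3 = N1 + 2·N2  ⇒  N2/N1 = (N3/N1 − 1)/2 = (67/25 − 1)/2 = 21/25
smallest multiple with N1 ≥ 12 and N2 ≥ 10: k = 1  ⇒  N1 = 1·25 = 25, N2 = 1·21 = 21 (N1 ≤ 40, N2 ≤ 30, N2 ≠ N1 ✓), N3 = 25 + 2·21 = 67
check: −N3/N1 with N1 = 25, N3 = 67 gives -67/25; |achieved − target| = 0 ≤ 67/2500 ✓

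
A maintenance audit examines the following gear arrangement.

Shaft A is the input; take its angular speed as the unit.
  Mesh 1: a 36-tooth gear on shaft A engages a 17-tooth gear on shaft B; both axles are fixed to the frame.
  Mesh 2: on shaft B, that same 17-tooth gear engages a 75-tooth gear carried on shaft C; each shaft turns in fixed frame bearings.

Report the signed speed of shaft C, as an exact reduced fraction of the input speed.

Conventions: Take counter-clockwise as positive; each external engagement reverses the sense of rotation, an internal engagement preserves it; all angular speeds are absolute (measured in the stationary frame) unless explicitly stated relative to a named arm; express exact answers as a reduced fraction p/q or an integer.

12/25

2-mesh fixed-axis compound train (all bearings frame-fixed)
mesh 1 [36T→17T]: |ω|/ω_in = 1×36/17 = 36/17, sense flips to −
mesh 2 [17T→75T]: |ω|/ω_in = (36/17)×17/75 = 12/25, sense flips to +
signed output speed (× input speed) = 12/25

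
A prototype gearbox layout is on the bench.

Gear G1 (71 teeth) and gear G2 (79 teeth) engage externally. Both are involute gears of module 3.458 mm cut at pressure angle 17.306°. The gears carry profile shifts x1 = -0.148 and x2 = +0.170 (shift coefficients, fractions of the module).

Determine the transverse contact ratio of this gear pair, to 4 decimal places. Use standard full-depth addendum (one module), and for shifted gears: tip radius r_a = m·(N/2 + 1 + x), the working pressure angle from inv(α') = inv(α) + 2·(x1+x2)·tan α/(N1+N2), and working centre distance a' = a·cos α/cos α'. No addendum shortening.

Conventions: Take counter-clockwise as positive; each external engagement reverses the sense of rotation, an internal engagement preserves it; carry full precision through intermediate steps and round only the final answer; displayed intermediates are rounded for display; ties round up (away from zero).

topology: single-mesh involute geometry — m = 3.458, 71T/79T pair
base radii: r_b1 = 117.201658, r_b2 = 130.407478
tip radii: r_a1 = 125.705216, r_a2 = 140.636860
inv(α') = inv(17.306°) + 2·(-0.148+0.170)·tan α/(71+79) = 0.00962491  ⇒  α' = 17.35976°
a' = a·cos α / cos α' = 259.3500·cos 17.306°/cos 17.35976° = 259.425962
action lengths: √(r_a1²−r_b1²) = 45.448573, √(r_a2²−r_b2²) = 52.655636
base pitch p_b = π·m·cos α = 10.371827
CR = (45.448573 + 52.655636 − 259.425962·sin 17.35976°)/10.371827 = 1.995708
contact ratio ≈ 1.9957

1.9957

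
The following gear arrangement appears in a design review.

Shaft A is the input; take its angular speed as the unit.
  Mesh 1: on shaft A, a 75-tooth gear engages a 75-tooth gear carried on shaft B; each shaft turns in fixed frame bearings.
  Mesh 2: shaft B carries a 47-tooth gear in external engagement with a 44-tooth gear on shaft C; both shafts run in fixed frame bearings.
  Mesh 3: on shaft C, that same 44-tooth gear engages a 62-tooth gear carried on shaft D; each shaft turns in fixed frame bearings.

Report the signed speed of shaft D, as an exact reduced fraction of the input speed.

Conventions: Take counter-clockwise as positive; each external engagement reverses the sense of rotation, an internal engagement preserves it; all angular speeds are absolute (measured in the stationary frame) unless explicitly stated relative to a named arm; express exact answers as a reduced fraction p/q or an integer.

-47/62

3-mesh fixed-axis compound train (all bearings frame-fixed)
mesh 1 [75T→75T]: |ω|/ω_in = 1×75/75 = 1, sense flips to −
mesh 2 [47T→44T]: |ω|/ω_in = 1×47/44 = 47/44, sense flips to +
mesh 3 [44T→62T]: |ω|/ω_in = (47/44)×44/62 = 47/62, sense flips to −
signed output speed (× input speed) = -47/62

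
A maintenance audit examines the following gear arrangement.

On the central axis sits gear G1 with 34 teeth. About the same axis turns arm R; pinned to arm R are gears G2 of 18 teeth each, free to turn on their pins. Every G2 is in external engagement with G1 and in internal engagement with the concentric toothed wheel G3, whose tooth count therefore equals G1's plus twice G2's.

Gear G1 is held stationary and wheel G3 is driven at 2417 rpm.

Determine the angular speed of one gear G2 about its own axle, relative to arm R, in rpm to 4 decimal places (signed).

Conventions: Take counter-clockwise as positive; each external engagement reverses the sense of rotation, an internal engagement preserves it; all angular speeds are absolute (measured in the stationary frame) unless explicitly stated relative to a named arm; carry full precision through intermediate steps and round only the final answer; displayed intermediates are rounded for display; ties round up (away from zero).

+3072.8953 rpm

planetary set (34T centre, 18T on arm, 70T internal) — Willis relation
normalise by the input: solve with ω_ring = 1, then scale by 2417 rpm
ring teeth: 34 + 2·18 = 70
34(ω_sun−ω_arm) = −70(ω_ring−ω_arm),  ω_sun = 0, ω_ring = 1
34(0−ω_arm) = −70(1−ω_arm)  ⇒  104·ω_arm = 70  ⇒  ω_arm = 35/52
sun–planet mesh: 34·(0−35/52) = −18·(ω_p−ω_arm)  ⇒  ω_p−ω_arm = 595/468
scale: ω_p−ω_arm = 595/468 × 2417 rpm = +3072.8953 rpm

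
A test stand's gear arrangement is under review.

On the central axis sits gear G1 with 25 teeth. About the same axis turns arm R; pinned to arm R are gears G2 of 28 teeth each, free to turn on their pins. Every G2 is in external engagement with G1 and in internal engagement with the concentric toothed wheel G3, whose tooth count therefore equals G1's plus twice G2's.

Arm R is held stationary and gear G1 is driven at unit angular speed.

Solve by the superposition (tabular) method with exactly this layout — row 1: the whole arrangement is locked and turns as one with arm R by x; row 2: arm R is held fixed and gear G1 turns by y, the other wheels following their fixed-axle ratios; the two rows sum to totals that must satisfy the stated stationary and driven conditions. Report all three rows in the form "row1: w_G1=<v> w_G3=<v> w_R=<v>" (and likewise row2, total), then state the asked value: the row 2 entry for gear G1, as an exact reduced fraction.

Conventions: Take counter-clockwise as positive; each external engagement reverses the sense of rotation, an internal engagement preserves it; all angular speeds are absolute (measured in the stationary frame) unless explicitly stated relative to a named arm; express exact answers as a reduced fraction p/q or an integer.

row1: w_G1=0 w_G3=0 w_R=0
row2: w_G1=1 w_G3=-25/81 w_R=0
total: w_G1=1 w_G3=-25/81 w_R=0
asked value: 1

class = planetary set [G3 = 25+2·28 = 81; Willis about the carrier]
row 1: whole set turns with the arm by x
row 2: sun turns y, ring = −(25/81)·y, arm 0
boundary: total ω_arm = x = 0 and total ω_sun = x + y = 1  ⇒  y = 1, x = 0
row 2 ring = −(25/81)·1 = -25/81
totals (row 1 + row 2): sun 0 + 1 = 1, ring 0 + (-25/81) = -25/81, arm 0 + 0 = 0
asked cell (row2, sun) = 1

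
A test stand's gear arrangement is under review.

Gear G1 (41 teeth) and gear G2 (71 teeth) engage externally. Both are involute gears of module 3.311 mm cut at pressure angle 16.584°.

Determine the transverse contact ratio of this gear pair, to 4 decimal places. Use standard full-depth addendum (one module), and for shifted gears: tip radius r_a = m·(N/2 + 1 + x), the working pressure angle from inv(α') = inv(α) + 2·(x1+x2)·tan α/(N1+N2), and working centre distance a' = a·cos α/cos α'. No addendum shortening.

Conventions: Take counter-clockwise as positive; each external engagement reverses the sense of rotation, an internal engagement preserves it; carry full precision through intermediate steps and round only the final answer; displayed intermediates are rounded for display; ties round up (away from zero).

1.9808

class = single-mesh tooth geometry [involute pair 41T × 71T, m = 3.311]
base radii: r_b1 = 65.052036, r_b2 = 112.651087
tip radii: r_a1 = 71.186500, r_a2 = 120.851500
no profile shift: α' = α, a' = a
action lengths: √(r_a1²−r_b1²) = 28.909347, √(r_a2²−r_b2²) = 43.758628
base pitch p_b = π·m·cos α = 9.969122
CR = (28.909347 + 43.758628 − 185.416000·sin 16.58400°)/9.969122 = 1.980756
contact ratio ≈ 1.9808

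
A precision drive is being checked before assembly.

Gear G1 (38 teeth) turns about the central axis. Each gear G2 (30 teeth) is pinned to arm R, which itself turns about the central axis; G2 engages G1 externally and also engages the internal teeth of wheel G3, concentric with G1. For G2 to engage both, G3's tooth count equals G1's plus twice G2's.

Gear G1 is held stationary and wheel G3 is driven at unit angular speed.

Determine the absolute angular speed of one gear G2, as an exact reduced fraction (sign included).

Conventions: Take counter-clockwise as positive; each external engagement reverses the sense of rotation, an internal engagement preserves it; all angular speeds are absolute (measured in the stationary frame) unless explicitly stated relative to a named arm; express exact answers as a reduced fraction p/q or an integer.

49/30

topology: planetary set — G1 38T / G2 30T / G3 98T, arm = carrier (Willis)
ring teeth: 38 + 2·30 = 98
38(ω_sun−ω_arm) = −98(ω_ring−ω_arm),  ω_sun = 0, ω_ring = 1
38(0−ω_arm) = −98(1−ω_arm)  ⇒  136·ω_arm = 98  ⇒  ω_arm = 49/68
sun–planet mesh: 38·(0−49/68) = −30·(ω_p−ω_arm)  ⇒  ω_p−ω_arm = 931/1020
ω_p = 49/68 + 931/1020 = 49/30
exact speed ratio = 49/30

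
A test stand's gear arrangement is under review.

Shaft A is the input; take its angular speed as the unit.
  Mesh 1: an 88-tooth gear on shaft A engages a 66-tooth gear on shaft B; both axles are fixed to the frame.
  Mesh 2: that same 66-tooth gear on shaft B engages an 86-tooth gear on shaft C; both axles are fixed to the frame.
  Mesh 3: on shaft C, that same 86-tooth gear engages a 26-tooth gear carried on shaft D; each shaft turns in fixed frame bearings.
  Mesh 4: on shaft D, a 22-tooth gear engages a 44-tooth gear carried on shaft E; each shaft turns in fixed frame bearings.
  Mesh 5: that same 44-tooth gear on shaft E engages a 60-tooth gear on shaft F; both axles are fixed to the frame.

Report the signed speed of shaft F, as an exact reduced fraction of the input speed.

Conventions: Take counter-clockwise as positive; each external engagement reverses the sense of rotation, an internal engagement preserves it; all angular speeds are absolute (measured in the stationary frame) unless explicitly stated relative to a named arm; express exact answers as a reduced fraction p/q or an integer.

-242/195

5-mesh fixed-axis compound train (all bearings frame-fixed)
mesh 1 [88T→66T]: |ω|/ω_in = 1×88/66 = 4/3, sense flips to −
mesh 2 [66T→86T]: |ω|/ω_in = (4/3)×66/86 = 44/43, sense flips to +
mesh 3 [86T→26T]: |ω|/ω_in = (44/43)×86/26 = 44/13, sense flips to −
mesh 4 [22T→44T]: |ω|/ω_in = (44/13)×22/44 = 22/13, sense flips to +
mesh 5 [44T→60T]: |ω|/ω_in = (22/13)×44/60 = 242/195, sense flips to −
signed output speed (× input speed) = -242/195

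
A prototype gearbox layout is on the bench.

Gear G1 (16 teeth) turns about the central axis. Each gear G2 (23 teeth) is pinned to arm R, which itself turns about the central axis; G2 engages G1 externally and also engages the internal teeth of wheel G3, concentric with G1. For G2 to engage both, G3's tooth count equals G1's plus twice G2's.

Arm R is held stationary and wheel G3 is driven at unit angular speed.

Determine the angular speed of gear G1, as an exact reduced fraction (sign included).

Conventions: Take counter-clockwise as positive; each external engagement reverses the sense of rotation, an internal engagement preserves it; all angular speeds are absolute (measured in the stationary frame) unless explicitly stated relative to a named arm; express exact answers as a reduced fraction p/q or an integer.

recognized (axles ride arm R): planetary set, 16/23/62 teeth
ring teeth: 16 + 2·23 = 62
16(ω_sun−ω_arm) = −62(ω_ring−ω_arm),  ω_arm = 0, ω_ring = 1
ω_sun = 0 − (62/16)(1−0) = -31/8
exact speed ratio = -31/8

-31/8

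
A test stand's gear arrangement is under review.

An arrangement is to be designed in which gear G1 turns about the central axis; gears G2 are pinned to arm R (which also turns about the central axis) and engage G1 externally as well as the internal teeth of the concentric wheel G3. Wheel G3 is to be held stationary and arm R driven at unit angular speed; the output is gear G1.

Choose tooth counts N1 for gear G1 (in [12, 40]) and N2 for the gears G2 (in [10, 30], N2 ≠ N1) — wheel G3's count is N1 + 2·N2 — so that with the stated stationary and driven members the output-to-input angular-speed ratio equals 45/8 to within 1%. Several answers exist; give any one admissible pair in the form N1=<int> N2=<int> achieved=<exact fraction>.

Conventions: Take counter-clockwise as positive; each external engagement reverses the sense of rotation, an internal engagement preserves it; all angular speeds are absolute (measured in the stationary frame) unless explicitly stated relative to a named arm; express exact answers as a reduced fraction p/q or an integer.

topology: planetary set — design target 45/8, arm = carrier (Willis)
Willis with ω_ring = 0: ω_sun/ω_arm = (N1+N3)/N1; set equal to 45/8  ⇒  N3/N1 = 45/8 − 1 = 37/8
N3 = N1 + 2·N2  ⇒  N2/N1 = (N3/N1 − 1)/2 = (37/8 − 1)/2 = 29/16
smallest multiple with N1 ≥ 12 and N2 ≥ 10: k = 1  ⇒  N1 = 1·16 = 16, N2 = 1·29 = 29 (N1 ≤ 40, N2 ≤ 30, N2 ≠ N1 ✓), N3 = 16 + 2·29 = 74
check: (N1+N3)/N1 with N1 = 16, N3 = 74 gives 45/8; |achieved − target| = 0 ≤ 9/160 ✓

N1=16 N2=29 achieved=45/8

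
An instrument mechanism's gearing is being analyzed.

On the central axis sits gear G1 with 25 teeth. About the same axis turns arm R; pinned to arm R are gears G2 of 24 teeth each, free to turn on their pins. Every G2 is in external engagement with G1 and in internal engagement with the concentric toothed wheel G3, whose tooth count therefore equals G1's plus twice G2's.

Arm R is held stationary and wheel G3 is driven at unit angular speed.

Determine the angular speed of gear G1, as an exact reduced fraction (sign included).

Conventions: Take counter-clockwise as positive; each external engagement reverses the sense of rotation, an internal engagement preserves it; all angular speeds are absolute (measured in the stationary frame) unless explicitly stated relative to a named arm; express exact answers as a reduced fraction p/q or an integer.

recognized (axles ride arm R): planetary set, 25/24/73 teeth
ring teeth: 25 + 2·24 = 73
25(ω_sun−ω_arm) = −73(ω_ring−ω_arm),  ω_arm = 0, ω_ring = 1
ω_sun = 0 − (73/25)(1−0) = -73/25
exact speed ratio = -73/25

-73/25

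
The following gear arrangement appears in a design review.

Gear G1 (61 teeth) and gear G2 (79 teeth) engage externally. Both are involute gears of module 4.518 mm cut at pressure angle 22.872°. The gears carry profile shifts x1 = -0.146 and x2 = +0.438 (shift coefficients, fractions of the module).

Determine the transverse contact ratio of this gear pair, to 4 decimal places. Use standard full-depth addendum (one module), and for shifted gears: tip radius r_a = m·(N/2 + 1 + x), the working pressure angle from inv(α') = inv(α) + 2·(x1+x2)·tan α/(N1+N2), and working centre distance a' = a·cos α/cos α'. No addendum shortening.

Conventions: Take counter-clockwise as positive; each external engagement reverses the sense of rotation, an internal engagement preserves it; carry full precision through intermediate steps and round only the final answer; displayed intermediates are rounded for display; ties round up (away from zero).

single-mesh involute tooth geometry (61T engaging 79T at module 4.518)
base radii: r_b1 = 126.964617, r_b2 = 164.429586
tip radii: r_a1 = 141.657372, r_a2 = 184.957884
inv(α') = inv(22.872°) + 2·(-0.146+0.438)·tan α/(61+79) = 0.02440874  ⇒  α' = 23.42358°
a' = a·cos α / cos α' = 316.2600·cos 22.872°/cos 23.42358° = 317.564317
action lengths: √(r_a1²−r_b1²) = 62.823540, √(r_a2²−r_b2²) = 84.689611
base pitch p_b = π·m·cos α = 13.077741
CR = (62.823540 + 84.689611 − 317.564317·sin 23.42358°)/13.077741 = 1.626676
contact ratio ≈ 1.6267

1.6267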